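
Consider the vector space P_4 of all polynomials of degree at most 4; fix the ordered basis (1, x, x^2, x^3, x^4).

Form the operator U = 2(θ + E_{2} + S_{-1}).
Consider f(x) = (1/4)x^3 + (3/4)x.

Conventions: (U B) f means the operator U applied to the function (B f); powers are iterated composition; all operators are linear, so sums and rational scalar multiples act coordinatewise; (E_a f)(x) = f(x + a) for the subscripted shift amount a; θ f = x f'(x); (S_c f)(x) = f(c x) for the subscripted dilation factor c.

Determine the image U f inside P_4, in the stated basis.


θ f = (3/4)x^3 + (3/4)x
E_{2} f = (1/4)x^3 + (3/2)x^2 + (15/4)x + 7/2
S_{-1} f = -(1/4)x^3 - (3/4)x
(θ + E_{2} + S_{-1}) f = (3/4)x^3 + (3/2)x^2 + (15/4)x + 7/2
(2(θ + E_{2} + S_{-1})) f = (3/2)x^3 + 3x^2 + (15/2)x + 7

the result is g(x) = (3/2)x^3 + 3x^2 + (15/2)x + 7


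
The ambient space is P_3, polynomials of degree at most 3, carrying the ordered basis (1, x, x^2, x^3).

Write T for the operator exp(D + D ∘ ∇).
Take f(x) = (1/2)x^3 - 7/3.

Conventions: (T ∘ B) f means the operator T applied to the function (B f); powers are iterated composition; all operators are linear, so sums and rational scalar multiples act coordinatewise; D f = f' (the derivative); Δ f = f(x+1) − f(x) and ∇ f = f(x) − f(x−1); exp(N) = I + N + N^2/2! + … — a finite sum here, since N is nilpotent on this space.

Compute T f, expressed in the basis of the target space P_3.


g(x) = (1/2)x^3 + (3/2)x^2 + (9/2)x - 1/3

order-1 term: (3/2)x^2 + 3x - 3/2
order-2 term: (3/2)x + 3
order-3 term: 1/2
the series for exp(D + D ∘ ∇) f terminates at order 3
exp(D + D ∘ ∇) f = (1/2)x^3 + (3/2)x^2 + (9/2)x - 1/3


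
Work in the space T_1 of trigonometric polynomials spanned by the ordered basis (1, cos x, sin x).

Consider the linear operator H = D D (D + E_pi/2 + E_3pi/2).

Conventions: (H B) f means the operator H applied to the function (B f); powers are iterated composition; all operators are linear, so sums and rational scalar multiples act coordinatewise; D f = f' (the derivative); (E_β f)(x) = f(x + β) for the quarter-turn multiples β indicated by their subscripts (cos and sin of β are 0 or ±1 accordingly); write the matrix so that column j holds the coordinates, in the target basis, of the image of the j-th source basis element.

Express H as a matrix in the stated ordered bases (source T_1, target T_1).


image of 1: 0
image of cos x: sin x
image of sin x: -cos x
each image's coordinates form column j of the matrix

the matrix is [[0, 0, 0]; [0, 0, -1]; [0, 1, 0]] (rows listed top to bottom)


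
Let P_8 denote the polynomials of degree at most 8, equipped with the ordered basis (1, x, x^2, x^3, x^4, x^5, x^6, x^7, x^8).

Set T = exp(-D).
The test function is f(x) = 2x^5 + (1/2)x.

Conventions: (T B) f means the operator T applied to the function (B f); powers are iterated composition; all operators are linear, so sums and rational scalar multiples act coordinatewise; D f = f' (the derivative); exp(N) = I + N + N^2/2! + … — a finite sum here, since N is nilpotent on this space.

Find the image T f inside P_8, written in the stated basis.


order-1 term: -10x^4 - 1/2
order-2 term: 20x^3
order-3 term: -20x^2
order-4 term: 10x
order-5 term: -2
the series for exp(-D) f terminates at order 5
exp(-D) f = 2x^5 - 10x^4 + 20x^3 - 20x^2 + (21/2)x - 5/2

g(x) = 2x^5 - 10x^4 + 20x^3 - 20x^2 + (21/2)x - 5/2


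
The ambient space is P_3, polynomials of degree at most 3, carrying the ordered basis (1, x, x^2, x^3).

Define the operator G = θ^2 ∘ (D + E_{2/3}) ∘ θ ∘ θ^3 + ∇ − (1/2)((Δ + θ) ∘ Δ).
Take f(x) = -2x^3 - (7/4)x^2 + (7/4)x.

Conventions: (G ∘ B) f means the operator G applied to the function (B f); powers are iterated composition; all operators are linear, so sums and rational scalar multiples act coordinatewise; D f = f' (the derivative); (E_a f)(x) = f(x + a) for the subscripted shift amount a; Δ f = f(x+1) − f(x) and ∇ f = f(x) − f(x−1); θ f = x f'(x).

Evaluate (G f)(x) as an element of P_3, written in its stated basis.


the image equals g(x) = -1458x^3 - 3352x^2 - (883/3)x + 37/4

θ f = -6x^3 - (7/2)x^2 + (7/4)x
θ θ f = -18x^3 - 7x^2 + (7/4)x
θ θ θ f = -54x^3 - 14x^2 + (7/4)x
θ θ^3 f = -162x^3 - 28x^2 + (7/4)x
D (θ ∘ θ^3) f = -486x^2 - 56x + 7/4
E_{2/3} (θ ∘ θ^3) f = -162x^3 - 352x^2 - (3019/12)x - 1067/18
(D + E_{2/3}) (θ ∘ θ^3) f = -162x^3 - 838x^2 - (3691/12)x - 2071/36
θ (D + E_{2/3}) (θ ∘ θ^3) f = -486x^3 - 1676x^2 - (3691/12)x
θ θ (D + E_{2/3}) (θ ∘ θ^3) f = -1458x^3 - 3352x^2 - (3691/12)x
∇ f = -6x^2 + (5/2)x + 3/2
Δ f = -6x^2 - (19/2)x - 2
Δ Δ f = -12x - 31/2
θ Δ f = -12x^2 - (19/2)x
(Δ + θ) Δ f = -12x^2 - (43/2)x - 31/2
(-(1/2)((Δ + θ) ∘ Δ)) f = 6x^2 + (43/4)x + 31/4
(θ^2 ∘ (D + E_{2/3}) ∘ θ ∘ θ^3 + ∇ − (1/2)((Δ + θ) ∘ Δ)) f = -1458x^3 - 3352x^2 - (883/3)x + 37/4


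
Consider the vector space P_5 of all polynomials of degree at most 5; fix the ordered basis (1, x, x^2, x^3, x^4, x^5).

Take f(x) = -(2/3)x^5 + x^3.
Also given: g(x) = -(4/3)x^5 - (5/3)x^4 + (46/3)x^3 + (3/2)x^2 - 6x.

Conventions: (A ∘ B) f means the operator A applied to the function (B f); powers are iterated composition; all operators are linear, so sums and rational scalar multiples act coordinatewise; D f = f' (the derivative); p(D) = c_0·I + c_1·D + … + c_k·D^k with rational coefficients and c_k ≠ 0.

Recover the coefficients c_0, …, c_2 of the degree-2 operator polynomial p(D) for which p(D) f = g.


D^0 f = -(2/3)x^5 + x^3
D^1 f = -(10/3)x^4 + 3x^2
D^2 f = -(40/3)x^3 + 6x
matching coefficients of g against c_0 f + c_1 Df + … from the top degree down determines the c_i
solution: c_0 = 2, c_1 = 1/2, c_2 = -1

c_0 = 2, c_1 = 1/2, c_2 = -1


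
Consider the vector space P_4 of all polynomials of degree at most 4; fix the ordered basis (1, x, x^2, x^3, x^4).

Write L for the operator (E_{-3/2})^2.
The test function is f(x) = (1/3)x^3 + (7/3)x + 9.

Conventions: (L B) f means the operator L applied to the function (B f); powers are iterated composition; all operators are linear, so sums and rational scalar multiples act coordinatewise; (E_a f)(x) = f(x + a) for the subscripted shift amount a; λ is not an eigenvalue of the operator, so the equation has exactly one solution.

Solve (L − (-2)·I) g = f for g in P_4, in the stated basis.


the result is g(x) = (1/9)x^3 + (1/3)x^2 + (4/9)x + 31/9

write g with unknown coordinates in the stated basis and equate coefficients in (L − (-2)·I) g = f
solving from the highest basis element down gives g = (1/9)x^3 + (1/3)x^2 + (4/9)x + 31/9
check: L g = (1/9)x^3 - (2/3)x^2 + (13/9)x + 19/9
so L g − (-2)·g = (1/3)x^3 + (7/3)x + 9 = f ✓


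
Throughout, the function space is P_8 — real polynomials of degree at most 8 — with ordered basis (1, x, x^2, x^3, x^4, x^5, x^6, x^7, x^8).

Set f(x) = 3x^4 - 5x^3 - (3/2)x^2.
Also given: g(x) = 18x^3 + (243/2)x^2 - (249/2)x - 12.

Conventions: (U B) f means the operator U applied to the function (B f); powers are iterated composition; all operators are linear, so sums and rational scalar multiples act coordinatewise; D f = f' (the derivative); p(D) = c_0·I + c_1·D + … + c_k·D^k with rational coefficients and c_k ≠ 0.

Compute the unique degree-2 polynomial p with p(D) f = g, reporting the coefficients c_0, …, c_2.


D^0 f = 3x^4 - 5x^3 - (3/2)x^2
D^1 f = 12x^3 - 15x^2 - 3x
D^2 f = 36x^2 - 30x - 3
matching coefficients of g against c_0 f + c_1 Df + … from the top degree down determines the c_i
solution: c_0 = 0, c_1 = 3/2, c_2 = 4

p(D) = (3/2)·D + 4·D^2, i.e. c_0 = 0, c_1 = 3/2, c_2 = 4


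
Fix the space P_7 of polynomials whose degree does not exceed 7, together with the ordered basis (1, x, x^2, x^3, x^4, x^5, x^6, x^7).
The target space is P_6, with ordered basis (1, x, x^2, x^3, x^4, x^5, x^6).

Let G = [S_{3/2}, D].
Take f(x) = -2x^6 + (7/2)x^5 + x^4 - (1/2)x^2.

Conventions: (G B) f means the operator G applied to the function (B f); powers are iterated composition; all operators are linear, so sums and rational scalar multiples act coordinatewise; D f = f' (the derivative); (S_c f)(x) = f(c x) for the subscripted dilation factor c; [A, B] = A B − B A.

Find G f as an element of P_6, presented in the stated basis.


D f = -12x^5 + (35/2)x^4 + 4x^3 - x
S_{3/2} D f = -(729/8)x^5 + (2835/32)x^4 + (27/2)x^3 - (3/2)x
S_{3/2} f = -(729/32)x^6 + (1701/64)x^5 + (81/16)x^4 - (9/8)x^2
D S_{3/2} f = -(2187/16)x^5 + (8505/64)x^4 + (81/4)x^3 - (9/4)x
[S_{3/2}, D] f = (729/16)x^5 - (2835/64)x^4 - (27/4)x^3 + (3/4)x

the result is g(x) = (729/16)x^5 - (2835/64)x^4 - (27/4)x^3 + (3/4)x


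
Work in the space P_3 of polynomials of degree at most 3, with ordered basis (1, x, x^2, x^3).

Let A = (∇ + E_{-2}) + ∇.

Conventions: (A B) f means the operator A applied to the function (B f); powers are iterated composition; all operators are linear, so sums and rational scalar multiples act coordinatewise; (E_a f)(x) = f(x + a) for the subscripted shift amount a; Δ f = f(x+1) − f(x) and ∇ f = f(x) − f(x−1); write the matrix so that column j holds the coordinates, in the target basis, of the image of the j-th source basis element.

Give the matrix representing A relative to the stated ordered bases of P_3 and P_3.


image of 1: 1
image of x: x
image of x^2: x^2 + 2
image of x^3: x^3 + 6x - 6
each image's coordinates form column j of the matrix

the matrix is [[1, 0, 2, -6]; [0, 1, 0, 6]; [0, 0, 1, 0]; [0, 0, 0, 1]] (rows listed top to bottom)


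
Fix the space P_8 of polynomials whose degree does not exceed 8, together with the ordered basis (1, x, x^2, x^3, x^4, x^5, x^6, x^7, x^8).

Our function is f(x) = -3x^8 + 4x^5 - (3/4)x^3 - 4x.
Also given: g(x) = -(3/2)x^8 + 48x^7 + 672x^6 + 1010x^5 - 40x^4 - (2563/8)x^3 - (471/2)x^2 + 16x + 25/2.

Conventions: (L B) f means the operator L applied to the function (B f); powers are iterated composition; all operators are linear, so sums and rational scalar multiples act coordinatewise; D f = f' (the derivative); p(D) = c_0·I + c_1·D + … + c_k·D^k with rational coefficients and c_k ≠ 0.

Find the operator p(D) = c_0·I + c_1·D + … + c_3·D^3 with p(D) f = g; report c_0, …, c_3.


c_0 = 1/2, c_1 = -2, c_2 = -4, c_3 = -1

D^0 f = -3x^8 + 4x^5 - (3/4)x^3 - 4x
D^1 f = -24x^7 + 20x^4 - (9/4)x^2 - 4
D^2 f = -168x^6 + 80x^3 - (9/2)x
D^3 f = -1008x^5 + 240x^2 - 9/2
matching coefficients of g against c_0 f + c_1 Df + … from the top degree down determines the c_i
solution: c_0 = 1/2, c_1 = -2, c_2 = -4, c_3 = -1


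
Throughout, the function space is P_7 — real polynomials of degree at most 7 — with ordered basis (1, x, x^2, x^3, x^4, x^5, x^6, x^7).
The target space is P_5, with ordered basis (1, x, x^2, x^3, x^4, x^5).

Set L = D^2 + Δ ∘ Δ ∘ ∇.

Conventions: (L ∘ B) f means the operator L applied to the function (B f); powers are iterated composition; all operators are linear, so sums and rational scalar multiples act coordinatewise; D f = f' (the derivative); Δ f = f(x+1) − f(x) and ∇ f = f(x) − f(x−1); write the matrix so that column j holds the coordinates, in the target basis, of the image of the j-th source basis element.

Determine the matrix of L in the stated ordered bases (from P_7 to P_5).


image of 1: 0
image of x: 0
image of x^2: 2
image of x^3: 6x + 6
image of x^4: 12x^2 + 24x + 12
image of x^5: 20x^3 + 60x^2 + 60x + 30
image of x^6: 30x^4 + 120x^3 + 180x^2 + 180x + 60
image of x^7: 42x^5 + 210x^4 + 420x^3 + 630x^2 + 420x + 126
each image's coordinates form column j of the matrix

the matrix is [[0, 0, 2, 6, 12, 30, 60, 126]; [0, 0, 0, 6, 24, 60, 180, 420]; [0, 0, 0, 0, 12, 60, 180, 630]; [0, 0, 0, 0, 0, 20, 120, 420]; [0, 0, 0, 0, 0, 0, 30, 210]; [0, 0, 0, 0, 0, 0, 0, 42]] (rows listed top to bottom)


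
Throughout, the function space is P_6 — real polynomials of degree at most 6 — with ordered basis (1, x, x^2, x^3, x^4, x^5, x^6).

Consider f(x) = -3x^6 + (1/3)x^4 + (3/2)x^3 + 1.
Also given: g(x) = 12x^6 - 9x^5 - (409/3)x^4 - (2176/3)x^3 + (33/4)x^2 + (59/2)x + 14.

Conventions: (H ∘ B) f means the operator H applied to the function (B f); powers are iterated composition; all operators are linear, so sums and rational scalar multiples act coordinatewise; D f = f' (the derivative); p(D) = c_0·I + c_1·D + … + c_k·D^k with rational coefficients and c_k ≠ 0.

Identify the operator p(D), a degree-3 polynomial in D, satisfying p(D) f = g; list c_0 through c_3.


p(D) = -4·I + (1/2)·D + (3/2)·D^2 + 2·D^3, i.e. c_0 = -4, c_1 = 1/2, c_2 = 3/2, c_3 = 2

D^0 f = -3x^6 + (1/3)x^4 + (3/2)x^3 + 1
D^1 f = -18x^5 + (4/3)x^3 + (9/2)x^2
D^2 f = -90x^4 + 4x^2 + 9x
D^3 f = -360x^3 + 8x + 9
matching coefficients of g against c_0 f + c_1 Df + … from the top degree down determines the c_i
solution: c_0 = -4, c_1 = 1/2, c_2 = 3/2, c_3 = 2


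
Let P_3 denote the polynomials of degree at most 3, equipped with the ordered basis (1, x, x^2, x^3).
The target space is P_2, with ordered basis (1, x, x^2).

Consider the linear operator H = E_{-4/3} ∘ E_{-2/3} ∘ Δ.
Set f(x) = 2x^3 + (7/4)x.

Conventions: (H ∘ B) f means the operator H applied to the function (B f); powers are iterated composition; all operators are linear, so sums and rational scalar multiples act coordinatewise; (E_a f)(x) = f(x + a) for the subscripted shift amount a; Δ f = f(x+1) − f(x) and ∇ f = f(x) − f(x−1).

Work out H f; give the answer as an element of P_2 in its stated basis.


Δ f = 6x^2 + 6x + 15/4
E_{-2/3} Δ f = 6x^2 - 2x + 29/12
E_{-4/3} E_{-2/3} Δ f = 6x^2 - 18x + 63/4

the result is g(x) = 6x^2 - 18x + 63/4


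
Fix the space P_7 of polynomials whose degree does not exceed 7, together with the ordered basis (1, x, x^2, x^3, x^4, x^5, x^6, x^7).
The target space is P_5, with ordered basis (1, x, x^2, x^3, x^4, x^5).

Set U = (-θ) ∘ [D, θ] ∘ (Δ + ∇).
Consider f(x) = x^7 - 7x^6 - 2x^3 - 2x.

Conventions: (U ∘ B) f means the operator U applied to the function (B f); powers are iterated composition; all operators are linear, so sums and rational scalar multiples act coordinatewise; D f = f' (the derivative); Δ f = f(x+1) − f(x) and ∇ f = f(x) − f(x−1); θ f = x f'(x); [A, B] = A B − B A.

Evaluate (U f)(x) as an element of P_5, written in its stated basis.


Δ f = 7x^6 - 21x^5 - 70x^4 - 105x^3 - 90x^2 - 41x - 10
∇ f = 7x^6 - 63x^5 + 140x^4 - 175x^3 + 120x^2 - 43x + 4
(Δ + ∇) f = 14x^6 - 84x^5 + 70x^4 - 280x^3 + 30x^2 - 84x - 6
θ (Δ + ∇) f = 84x^6 - 420x^5 + 280x^4 - 840x^3 + 60x^2 - 84x
D θ (Δ + ∇) f = 504x^5 - 2100x^4 + 1120x^3 - 2520x^2 + 120x - 84
D (Δ + ∇) f = 84x^5 - 420x^4 + 280x^3 - 840x^2 + 60x - 84
θ D (Δ + ∇) f = 420x^5 - 1680x^4 + 840x^3 - 1680x^2 + 60x
[D, θ] (Δ + ∇) f = 84x^5 - 420x^4 + 280x^3 - 840x^2 + 60x - 84
θ [D, θ] (Δ + ∇) f = 420x^5 - 1680x^4 + 840x^3 - 1680x^2 + 60x
(-θ) [D, θ] (Δ + ∇) f = -420x^5 + 1680x^4 - 840x^3 + 1680x^2 - 60x

the result is g(x) = -420x^5 + 1680x^4 - 840x^3 + 1680x^2 - 60x


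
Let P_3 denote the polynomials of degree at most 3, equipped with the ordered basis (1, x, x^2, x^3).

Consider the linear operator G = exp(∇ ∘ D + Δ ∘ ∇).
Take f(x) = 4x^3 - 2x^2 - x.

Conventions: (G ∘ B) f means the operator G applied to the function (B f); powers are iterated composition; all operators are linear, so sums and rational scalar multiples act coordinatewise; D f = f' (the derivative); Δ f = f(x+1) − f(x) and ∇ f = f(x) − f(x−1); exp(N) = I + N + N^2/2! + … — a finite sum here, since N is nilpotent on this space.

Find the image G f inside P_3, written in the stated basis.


order-1 term: 48x - 20
the series for exp(∇ ∘ D + Δ ∘ ∇) f terminates at order 1
exp(∇ ∘ D + Δ ∘ ∇) f = 4x^3 - 2x^2 + 47x - 20

the result is g(x) = 4x^3 - 2x^2 + 47x - 20


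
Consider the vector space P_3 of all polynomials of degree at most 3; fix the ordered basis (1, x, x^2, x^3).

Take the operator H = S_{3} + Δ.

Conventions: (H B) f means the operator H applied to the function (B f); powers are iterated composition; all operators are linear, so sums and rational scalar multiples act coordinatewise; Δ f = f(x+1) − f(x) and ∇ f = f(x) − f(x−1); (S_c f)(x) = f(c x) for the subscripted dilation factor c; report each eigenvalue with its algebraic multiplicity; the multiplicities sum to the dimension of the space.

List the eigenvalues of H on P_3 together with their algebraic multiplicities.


image of 1: 1
image of x: 3x + 1
image of x^2: 9x^2 + 2x + 1
image of x^3: 27x^3 + 3x^2 + 3x + 1
the matrix is upper triangular; its diagonal is (1, 3, 9, 27)
for a triangular matrix the eigenvalues are the diagonal entries, with algebraic multiplicity their repetition count

λ = 1 (multiplicity 1), λ = 3 (multiplicity 1), λ = 9 (multiplicity 1), λ = 27 (multiplicity 1)


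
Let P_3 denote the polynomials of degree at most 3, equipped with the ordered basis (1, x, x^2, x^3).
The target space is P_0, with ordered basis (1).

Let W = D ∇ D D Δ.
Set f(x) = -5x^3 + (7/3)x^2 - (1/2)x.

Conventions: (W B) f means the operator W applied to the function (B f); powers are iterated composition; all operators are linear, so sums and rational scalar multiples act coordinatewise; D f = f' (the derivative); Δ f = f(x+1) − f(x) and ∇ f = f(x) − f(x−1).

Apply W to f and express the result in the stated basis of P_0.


Δ f = -15x^2 - (31/3)x - 19/6
D Δ f = -30x - 31/3
D D Δ f = -30
∇ D D Δ f = 0
D ∇ D D Δ f = 0

the result is g(x) = 0


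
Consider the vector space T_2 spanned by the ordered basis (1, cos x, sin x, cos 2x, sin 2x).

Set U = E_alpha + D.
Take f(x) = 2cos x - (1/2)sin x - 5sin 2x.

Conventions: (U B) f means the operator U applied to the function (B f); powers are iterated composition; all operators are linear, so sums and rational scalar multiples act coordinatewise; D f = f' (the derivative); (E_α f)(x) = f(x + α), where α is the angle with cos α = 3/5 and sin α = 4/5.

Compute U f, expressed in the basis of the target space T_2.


the result is g(x) = (3/10)cos x - (39/10)sin x - (74/5)cos 2x + (7/5)sin 2x

E_alpha f = (4/5)cos x - (19/10)sin x - (24/5)cos 2x + (7/5)sin 2x
D f = -(1/2)cos x - 2sin x - 10cos 2x
(E_alpha + D) f = (3/10)cos x - (39/10)sin x - (74/5)cos 2x + (7/5)sin 2x


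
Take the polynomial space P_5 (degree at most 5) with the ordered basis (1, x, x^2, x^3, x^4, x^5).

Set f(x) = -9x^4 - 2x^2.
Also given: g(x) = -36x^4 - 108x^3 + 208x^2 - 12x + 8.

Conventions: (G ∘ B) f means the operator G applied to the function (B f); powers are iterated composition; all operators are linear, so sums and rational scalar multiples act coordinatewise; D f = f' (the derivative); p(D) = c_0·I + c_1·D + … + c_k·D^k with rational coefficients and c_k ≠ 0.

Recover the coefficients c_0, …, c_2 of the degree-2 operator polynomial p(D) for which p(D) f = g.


D^0 f = -9x^4 - 2x^2
D^1 f = -36x^3 - 4x
D^2 f = -108x^2 - 4
matching coefficients of g against c_0 f + c_1 Df + … from the top degree down determines the c_i
solution: c_0 = 4, c_1 = 3, c_2 = -2

p(D) = 4·I + 3·D − 2·D^2, i.e. c_0 = 4, c_1 = 3, c_2 = -2


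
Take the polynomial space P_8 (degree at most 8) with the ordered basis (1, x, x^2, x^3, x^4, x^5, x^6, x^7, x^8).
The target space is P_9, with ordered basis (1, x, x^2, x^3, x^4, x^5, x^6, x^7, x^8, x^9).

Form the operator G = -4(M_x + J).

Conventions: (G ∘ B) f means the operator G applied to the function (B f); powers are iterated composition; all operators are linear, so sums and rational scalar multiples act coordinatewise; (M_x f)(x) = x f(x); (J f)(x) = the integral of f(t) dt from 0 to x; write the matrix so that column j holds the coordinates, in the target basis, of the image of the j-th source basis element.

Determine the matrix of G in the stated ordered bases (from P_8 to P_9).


the matrix is [[0, 0, 0, 0, 0, 0, 0, 0, 0]; [-8, 0, 0, 0, 0, 0, 0, 0, 0]; [0, -6, 0, 0, 0, 0, 0, 0, 0]; [0, 0, -16/3, 0, 0, 0, 0, 0, 0]; [0, 0, 0, -5, 0, 0, 0, 0, 0]; [0, 0, 0, 0, -24/5, 0, 0, 0, 0]; [0, 0, 0, 0, 0, -14/3, 0, 0, 0]; [0, 0, 0, 0, 0, 0, -32/7, 0, 0]; [0, 0, 0, 0, 0, 0, 0, -9/2, 0]; [0, 0, 0, 0, 0, 0, 0, 0, -40/9]] (rows listed top to bottom)

image of 1: -8x
image of x: -6x^2
image of x^2: -(16/3)x^3
image of x^3: -5x^4
image of x^4: -(24/5)x^5
image of x^5: -(14/3)x^6
image of x^6: -(32/7)x^7
image of x^7: -(9/2)x^8
image of x^8: -(40/9)x^9
each image's coordinates form column j of the matrix


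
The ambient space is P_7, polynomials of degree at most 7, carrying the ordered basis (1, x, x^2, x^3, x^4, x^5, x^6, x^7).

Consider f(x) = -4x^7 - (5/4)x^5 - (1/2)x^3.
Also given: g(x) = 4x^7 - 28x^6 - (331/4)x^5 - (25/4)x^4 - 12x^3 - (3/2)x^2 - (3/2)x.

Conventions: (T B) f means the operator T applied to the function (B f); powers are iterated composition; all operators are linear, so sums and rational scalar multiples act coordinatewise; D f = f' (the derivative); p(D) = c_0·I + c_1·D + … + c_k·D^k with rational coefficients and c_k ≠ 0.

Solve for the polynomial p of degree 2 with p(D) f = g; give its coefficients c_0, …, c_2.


D^0 f = -4x^7 - (5/4)x^5 - (1/2)x^3
D^1 f = -28x^6 - (25/4)x^4 - (3/2)x^2
D^2 f = -168x^5 - 25x^3 - 3x
matching coefficients of g against c_0 f + c_1 Df + … from the top degree down determines the c_i
solution: c_0 = -1, c_1 = 1, c_2 = 1/2

p(D) = -I + D + (1/2)·D^2, i.e. c_0 = -1, c_1 = 1, c_2 = 1/2


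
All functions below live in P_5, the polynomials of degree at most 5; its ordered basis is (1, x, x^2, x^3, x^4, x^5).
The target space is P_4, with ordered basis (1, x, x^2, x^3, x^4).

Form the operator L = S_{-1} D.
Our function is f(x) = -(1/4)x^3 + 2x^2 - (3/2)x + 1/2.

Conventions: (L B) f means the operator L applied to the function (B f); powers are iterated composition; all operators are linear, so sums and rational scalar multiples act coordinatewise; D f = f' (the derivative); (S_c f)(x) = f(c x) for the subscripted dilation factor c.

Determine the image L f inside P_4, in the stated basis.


D f = -(3/4)x^2 + 4x - 3/2
S_{-1} D f = -(3/4)x^2 - 4x - 3/2

the result is g(x) = -(3/4)x^2 - 4x - 3/2


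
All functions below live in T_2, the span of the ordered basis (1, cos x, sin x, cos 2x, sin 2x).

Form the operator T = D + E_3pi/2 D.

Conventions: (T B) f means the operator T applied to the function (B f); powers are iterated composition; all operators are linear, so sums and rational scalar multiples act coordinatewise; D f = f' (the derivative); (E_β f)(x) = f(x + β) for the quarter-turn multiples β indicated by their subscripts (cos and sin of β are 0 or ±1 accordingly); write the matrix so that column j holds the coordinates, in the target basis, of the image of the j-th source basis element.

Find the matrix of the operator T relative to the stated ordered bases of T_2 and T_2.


the matrix is [[0, 0, 0, 0, 0]; [0, 1, 1, 0, 0]; [0, -1, 1, 0, 0]; [0, 0, 0, 0, 0]; [0, 0, 0, 0, 0]] (rows listed top to bottom)

image of 1: 0
image of cos x: cos x - sin x
image of sin x: cos x + sin x
image of cos 2x: 0
image of sin 2x: 0
each image's coordinates form column j of the matrix


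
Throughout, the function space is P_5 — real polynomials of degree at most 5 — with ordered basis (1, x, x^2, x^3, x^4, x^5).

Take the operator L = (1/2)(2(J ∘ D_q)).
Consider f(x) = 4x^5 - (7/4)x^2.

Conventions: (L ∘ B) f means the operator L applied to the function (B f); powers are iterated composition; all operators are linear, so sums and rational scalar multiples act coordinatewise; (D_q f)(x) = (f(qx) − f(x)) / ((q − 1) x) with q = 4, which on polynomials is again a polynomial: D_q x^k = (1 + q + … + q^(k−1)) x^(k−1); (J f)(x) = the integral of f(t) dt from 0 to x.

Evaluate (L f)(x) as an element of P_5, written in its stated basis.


D_q f = 1364x^4 - (35/4)x
J D_q f = (1364/5)x^5 - (35/8)x^2
(2(J ∘ D_q)) f = (2728/5)x^5 - (35/4)x^2
((1/2)(2(J ∘ D_q))) f = (1364/5)x^5 - (35/8)x^2

the result is g(x) = (1364/5)x^5 - (35/8)x^2


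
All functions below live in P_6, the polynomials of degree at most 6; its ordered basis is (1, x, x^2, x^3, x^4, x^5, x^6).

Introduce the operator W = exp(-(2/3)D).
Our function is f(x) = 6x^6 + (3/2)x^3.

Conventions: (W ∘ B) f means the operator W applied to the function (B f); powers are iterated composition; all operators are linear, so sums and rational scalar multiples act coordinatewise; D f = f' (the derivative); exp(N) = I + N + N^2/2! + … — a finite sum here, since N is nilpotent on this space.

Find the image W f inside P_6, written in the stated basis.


the image equals g(x) = 6x^6 - 24x^5 + 40x^4 - (613/18)x^3 + (133/9)x^2 - (74/27)x + 20/243

order-1 term: -24x^5 - 3x^2
order-2 term: 40x^4 + 2x
order-3 term: -(320/9)x^3 - 4/9
order-4 term: (160/9)x^2
order-5 term: -(128/27)x
order-6 term: 128/243
the series for exp(-(2/3)D) f terminates at order 6
exp(-(2/3)D) f = 6x^6 - 24x^5 + 40x^4 - (613/18)x^3 + (133/9)x^2 - (74/27)x + 20/243


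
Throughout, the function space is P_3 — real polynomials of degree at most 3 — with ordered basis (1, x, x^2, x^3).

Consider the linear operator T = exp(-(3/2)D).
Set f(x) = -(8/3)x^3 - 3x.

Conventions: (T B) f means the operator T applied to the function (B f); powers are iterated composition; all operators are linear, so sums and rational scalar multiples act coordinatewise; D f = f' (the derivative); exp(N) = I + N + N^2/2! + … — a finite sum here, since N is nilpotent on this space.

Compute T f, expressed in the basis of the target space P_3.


g(x) = -(8/3)x^3 + 12x^2 - 21x + 27/2

order-1 term: 12x^2 + 9/2
order-2 term: -18x
order-3 term: 9
the series for exp(-(3/2)D) f terminates at order 3
exp(-(3/2)D) f = -(8/3)x^3 + 12x^2 - 21x + 27/2


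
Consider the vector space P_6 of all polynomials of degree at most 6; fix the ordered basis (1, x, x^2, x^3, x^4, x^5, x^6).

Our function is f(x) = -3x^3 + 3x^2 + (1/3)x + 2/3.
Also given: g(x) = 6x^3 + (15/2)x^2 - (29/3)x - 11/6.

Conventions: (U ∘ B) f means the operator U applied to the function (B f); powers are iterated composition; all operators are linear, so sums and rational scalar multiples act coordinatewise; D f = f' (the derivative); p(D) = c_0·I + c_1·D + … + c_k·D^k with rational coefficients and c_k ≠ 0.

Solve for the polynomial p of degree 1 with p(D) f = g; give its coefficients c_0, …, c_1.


p(D) = -2·I − (3/2)·D, i.e. c_0 = -2, c_1 = -3/2

D^0 f = -3x^3 + 3x^2 + (1/3)x + 2/3
D^1 f = -9x^2 + 6x + 1/3
matching coefficients of g against c_0 f + c_1 Df + … from the top degree down determines the c_i
solution: c_0 = -2, c_1 = -3/2


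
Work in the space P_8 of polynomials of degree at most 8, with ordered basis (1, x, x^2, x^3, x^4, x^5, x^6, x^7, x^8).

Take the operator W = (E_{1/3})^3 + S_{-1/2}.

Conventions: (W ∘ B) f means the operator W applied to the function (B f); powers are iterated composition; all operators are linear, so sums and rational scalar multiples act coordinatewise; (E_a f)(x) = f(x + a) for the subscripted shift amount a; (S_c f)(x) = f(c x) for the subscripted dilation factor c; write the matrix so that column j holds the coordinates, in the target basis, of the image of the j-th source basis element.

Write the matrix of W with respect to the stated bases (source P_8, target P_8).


image of 1: 2
image of x: (1/2)x + 1
image of x^2: (5/4)x^2 + 2x + 1
image of x^3: (7/8)x^3 + 3x^2 + 3x + 1
image of x^4: (17/16)x^4 + 4x^3 + 6x^2 + 4x + 1
image of x^5: (31/32)x^5 + 5x^4 + 10x^3 + 10x^2 + 5x + 1
image of x^6: (65/64)x^6 + 6x^5 + 15x^4 + 20x^3 + 15x^2 + 6x + 1
image of x^7: (127/128)x^7 + 7x^6 + 21x^5 + 35x^4 + 35x^3 + 21x^2 + 7x + 1
image of x^8: (257/256)x^8 + 8x^7 + 28x^6 + 56x^5 + 70x^4 + 56x^3 + 28x^2 + 8x + 1
each image's coordinates form column j of the matrix

the matrix is [[2, 1, 1, 1, 1, 1, 1, 1, 1]; [0, 1/2, 2, 3, 4, 5, 6, 7, 8]; [0, 0, 5/4, 3, 6, 10, 15, 21, 28]; [0, 0, 0, 7/8, 4, 10, 20, 35, 56]; [0, 0, 0, 0, 17/16, 5, 15, 35, 70]; [0, 0, 0, 0, 0, 31/32, 6, 21, 56]; [0, 0, 0, 0, 0, 0, 65/64, 7, 28]; [0, 0, 0, 0, 0, 0, 0, 127/128, 8]; [0, 0, 0, 0, 0, 0, 0, 0, 257/256]] (rows listed top to bottom)


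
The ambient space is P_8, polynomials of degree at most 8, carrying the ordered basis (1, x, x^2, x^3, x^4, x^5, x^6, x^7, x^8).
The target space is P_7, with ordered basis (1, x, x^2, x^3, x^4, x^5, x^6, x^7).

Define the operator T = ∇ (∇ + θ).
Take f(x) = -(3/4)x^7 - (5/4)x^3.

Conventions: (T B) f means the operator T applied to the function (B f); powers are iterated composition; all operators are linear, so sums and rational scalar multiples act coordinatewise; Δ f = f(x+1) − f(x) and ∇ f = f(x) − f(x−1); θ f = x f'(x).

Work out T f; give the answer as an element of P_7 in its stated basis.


the image equals g(x) = -(147/4)x^6 + (315/4)x^5 - (105/4)x^4 - (735/4)x^3 + 351x^2 - 285x + 93

∇ f = -(21/4)x^6 + (63/4)x^5 - (105/4)x^4 + (105/4)x^3 - (39/2)x^2 + 9x - 2
θ f = -(21/4)x^7 - (15/4)x^3
(∇ + θ) f = -(21/4)x^7 - (21/4)x^6 + (63/4)x^5 - (105/4)x^4 + (45/2)x^3 - (39/2)x^2 + 9x - 2
∇ (∇ + θ) f = -(147/4)x^6 + (315/4)x^5 - (105/4)x^4 - (735/4)x^3 + 351x^2 - 285x + 93


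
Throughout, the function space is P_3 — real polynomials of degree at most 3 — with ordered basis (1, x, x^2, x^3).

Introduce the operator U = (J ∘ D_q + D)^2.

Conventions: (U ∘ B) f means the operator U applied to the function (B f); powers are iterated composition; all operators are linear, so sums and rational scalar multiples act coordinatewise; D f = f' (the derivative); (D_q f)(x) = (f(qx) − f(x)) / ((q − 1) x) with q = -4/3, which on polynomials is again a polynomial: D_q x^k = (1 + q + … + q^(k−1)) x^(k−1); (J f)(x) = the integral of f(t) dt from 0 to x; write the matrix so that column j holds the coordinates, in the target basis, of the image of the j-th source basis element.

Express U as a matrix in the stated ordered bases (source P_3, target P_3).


the matrix is [[0, 1, 2, 0]; [0, 1, 5/3, 6]; [0, 0, 1/36, 17/18]; [0, 0, 0, 169/729]] (rows listed top to bottom)

image of 1: 0
image of x: x + 1
image of x^2: (1/36)x^2 + (5/3)x + 2
image of x^3: (169/729)x^3 + (17/18)x^2 + 6x
each image's coordinates form column j of the matrix


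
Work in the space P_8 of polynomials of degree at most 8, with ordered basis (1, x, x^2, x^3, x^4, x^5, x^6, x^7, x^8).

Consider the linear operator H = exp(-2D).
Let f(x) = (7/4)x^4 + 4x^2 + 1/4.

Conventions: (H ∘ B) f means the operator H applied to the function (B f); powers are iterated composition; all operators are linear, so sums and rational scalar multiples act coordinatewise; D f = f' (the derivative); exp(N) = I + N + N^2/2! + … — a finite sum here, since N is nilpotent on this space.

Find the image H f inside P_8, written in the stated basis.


the image equals g(x) = (7/4)x^4 - 14x^3 + 46x^2 - 72x + 177/4

order-1 term: -14x^3 - 16x
order-2 term: 42x^2 + 16
order-3 term: -56x
order-4 term: 28
the series for exp(-2D) f terminates at order 4
exp(-2D) f = (7/4)x^4 - 14x^3 + 46x^2 - 72x + 177/4


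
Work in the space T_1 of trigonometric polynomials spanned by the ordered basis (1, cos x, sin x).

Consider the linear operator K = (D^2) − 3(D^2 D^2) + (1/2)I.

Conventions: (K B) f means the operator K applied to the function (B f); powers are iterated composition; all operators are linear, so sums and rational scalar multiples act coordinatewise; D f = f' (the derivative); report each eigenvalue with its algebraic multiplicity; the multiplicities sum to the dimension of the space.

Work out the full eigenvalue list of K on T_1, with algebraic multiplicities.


image of 1: 1/2
image of cos x: -(7/2)cos x
image of sin x: -(7/2)sin x
the matrix is diagonal; its diagonal is (1/2, -7/2, -7/2)
for a triangular matrix the eigenvalues are the diagonal entries, with algebraic multiplicity their repetition count

λ = -7/2 (multiplicity 2), λ = 1/2 (multiplicity 1)


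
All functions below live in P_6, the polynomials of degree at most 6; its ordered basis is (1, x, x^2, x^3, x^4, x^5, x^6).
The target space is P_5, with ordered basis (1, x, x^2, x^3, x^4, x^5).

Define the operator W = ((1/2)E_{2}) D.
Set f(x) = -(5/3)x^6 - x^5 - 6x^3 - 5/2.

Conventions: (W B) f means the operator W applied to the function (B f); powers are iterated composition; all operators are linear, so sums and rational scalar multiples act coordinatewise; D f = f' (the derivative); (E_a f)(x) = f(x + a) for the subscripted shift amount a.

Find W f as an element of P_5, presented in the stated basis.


the result is g(x) = -5x^5 - (105/2)x^4 - 220x^3 - 469x^2 - 516x - 236

D f = -10x^5 - 5x^4 - 18x^2
E_{2} D f = -10x^5 - 105x^4 - 440x^3 - 938x^2 - 1032x - 472
((1/2)E_{2}) D f = -5x^5 - (105/2)x^4 - 220x^3 - 469x^2 - 516x - 236


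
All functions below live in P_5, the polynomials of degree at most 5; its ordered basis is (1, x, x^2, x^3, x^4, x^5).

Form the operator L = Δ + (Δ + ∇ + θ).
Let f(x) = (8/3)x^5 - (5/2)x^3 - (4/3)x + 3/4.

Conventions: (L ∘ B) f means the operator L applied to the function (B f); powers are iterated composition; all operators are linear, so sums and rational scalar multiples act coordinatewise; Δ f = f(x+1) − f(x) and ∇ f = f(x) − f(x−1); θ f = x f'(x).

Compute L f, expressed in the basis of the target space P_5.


the result is g(x) = (40/3)x^5 + 40x^4 + (115/6)x^3 + (115/2)x^2 + (9/2)x - 7/2

Δ f = (40/3)x^4 + (80/3)x^3 + (115/6)x^2 + (35/6)x - 7/6
Δ f = (40/3)x^4 + (80/3)x^3 + (115/6)x^2 + (35/6)x - 7/6
∇ f = (40/3)x^4 - (80/3)x^3 + (115/6)x^2 - (35/6)x - 7/6
θ f = (40/3)x^5 - (15/2)x^3 - (4/3)x
(Δ + ∇ + θ) f = (40/3)x^5 + (80/3)x^4 - (15/2)x^3 + (115/3)x^2 - (4/3)x - 7/3
(Δ + (Δ + ∇ + θ)) f = (40/3)x^5 + 40x^4 + (115/6)x^3 + (115/2)x^2 + (9/2)x - 7/2


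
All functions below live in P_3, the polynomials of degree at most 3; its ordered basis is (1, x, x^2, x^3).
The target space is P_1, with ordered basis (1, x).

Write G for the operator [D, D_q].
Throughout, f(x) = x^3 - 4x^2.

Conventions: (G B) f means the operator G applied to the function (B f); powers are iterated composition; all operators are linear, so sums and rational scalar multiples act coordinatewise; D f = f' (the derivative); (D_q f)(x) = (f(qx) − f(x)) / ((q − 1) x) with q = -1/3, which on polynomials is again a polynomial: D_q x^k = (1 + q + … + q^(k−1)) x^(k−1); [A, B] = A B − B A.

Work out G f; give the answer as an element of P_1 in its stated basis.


D_q f = (7/9)x^2 - (8/3)x
D D_q f = (14/9)x - 8/3
D f = 3x^2 - 8x
D_q D f = 2x - 8
[D, D_q] f = -(4/9)x + 16/3

the result is g(x) = -(4/9)x + 16/3


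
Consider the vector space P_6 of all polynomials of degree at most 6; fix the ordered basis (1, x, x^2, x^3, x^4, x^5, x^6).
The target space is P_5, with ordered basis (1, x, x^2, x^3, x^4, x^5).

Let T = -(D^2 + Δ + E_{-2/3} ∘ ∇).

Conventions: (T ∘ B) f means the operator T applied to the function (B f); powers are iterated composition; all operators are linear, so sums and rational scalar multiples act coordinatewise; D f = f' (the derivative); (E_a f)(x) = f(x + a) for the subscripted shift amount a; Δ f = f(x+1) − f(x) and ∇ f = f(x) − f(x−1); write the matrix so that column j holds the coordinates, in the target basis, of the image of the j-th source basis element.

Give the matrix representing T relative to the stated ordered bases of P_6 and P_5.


image of 1: 0
image of x: -2
image of x^2: -4x - 2/3
image of x^3: -6x^2 - 2x - 16/3
image of x^4: -8x^3 - 4x^2 - (64/3)x + 176/27
image of x^5: -10x^4 - (20/3)x^3 - (160/3)x^2 + (880/27)x - 1112/81
image of x^6: -12x^5 - 10x^4 - (320/3)x^3 + (880/9)x^2 - (2224/27)x + 1648/81
each image's coordinates form column j of the matrix

the matrix is [[0, -2, -2/3, -16/3, 176/27, -1112/81, 1648/81]; [0, 0, -4, -2, -64/3, 880/27, -2224/27]; [0, 0, 0, -6, -4, -160/3, 880/9]; [0, 0, 0, 0, -8, -20/3, -320/3]; [0, 0, 0, 0, 0, -10, -10]; [0, 0, 0, 0, 0, 0, -12]] (rows listed top to bottom)


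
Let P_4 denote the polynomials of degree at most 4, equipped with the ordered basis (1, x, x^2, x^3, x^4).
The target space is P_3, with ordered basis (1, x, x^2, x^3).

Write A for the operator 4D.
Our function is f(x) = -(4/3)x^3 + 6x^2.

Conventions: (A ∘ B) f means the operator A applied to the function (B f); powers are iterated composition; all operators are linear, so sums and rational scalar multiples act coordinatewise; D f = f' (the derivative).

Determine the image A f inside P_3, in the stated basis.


D f = -4x^2 + 12x
(4D) f = -16x^2 + 48x

the result is g(x) = -16x^2 + 48x


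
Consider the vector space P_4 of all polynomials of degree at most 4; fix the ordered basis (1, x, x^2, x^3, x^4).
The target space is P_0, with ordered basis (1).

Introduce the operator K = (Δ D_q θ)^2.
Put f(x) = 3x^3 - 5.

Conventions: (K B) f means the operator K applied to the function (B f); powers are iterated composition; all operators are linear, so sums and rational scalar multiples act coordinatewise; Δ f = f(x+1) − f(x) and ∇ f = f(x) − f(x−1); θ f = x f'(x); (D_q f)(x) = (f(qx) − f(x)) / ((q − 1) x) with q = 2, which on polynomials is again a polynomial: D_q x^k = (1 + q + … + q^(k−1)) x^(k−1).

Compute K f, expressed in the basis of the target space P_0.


θ f = 9x^3
D_q θ f = 63x^2
Δ D_q θ f = 126x + 63
θ (Δ D_q θ) f = 126x
D_q θ (Δ D_q θ) f = 126
Δ D_q θ (Δ D_q θ) f = 0

g(x) = 0


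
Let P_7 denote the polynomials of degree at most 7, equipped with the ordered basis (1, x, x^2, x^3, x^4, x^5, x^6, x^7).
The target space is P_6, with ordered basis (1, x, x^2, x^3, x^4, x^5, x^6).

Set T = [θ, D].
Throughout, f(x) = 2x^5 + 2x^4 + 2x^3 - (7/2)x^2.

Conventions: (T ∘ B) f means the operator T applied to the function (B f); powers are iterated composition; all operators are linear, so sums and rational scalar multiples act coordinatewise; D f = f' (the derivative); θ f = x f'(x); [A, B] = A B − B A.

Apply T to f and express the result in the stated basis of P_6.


the image equals g(x) = -10x^4 - 8x^3 - 6x^2 + 7x

D f = 10x^4 + 8x^3 + 6x^2 - 7x
θ D f = 40x^4 + 24x^3 + 12x^2 - 7x
θ f = 10x^5 + 8x^4 + 6x^3 - 7x^2
D θ f = 50x^4 + 32x^3 + 18x^2 - 14x
[θ, D] f = -10x^4 - 8x^3 - 6x^2 + 7x


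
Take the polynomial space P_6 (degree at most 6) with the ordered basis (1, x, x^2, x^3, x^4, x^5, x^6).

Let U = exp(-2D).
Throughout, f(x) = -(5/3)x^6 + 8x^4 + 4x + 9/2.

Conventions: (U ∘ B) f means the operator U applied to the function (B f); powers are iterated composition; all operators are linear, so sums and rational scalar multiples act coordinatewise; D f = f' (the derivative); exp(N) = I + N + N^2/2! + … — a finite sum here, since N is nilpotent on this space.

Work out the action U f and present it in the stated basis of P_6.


the image equals g(x) = -(5/3)x^6 + 20x^5 - 92x^4 + (608/3)x^3 - 208x^2 + 68x + 107/6

order-1 term: 20x^5 - 64x^3 - 8
order-2 term: -100x^4 + 192x^2
order-3 term: (800/3)x^3 - 256x
order-4 term: -400x^2 + 128
order-5 term: 320x
order-6 term: -320/3
the series for exp(-2D) f terminates at order 6
exp(-2D) f = -(5/3)x^6 + 20x^5 - 92x^4 + (608/3)x^3 - 208x^2 + 68x + 107/6


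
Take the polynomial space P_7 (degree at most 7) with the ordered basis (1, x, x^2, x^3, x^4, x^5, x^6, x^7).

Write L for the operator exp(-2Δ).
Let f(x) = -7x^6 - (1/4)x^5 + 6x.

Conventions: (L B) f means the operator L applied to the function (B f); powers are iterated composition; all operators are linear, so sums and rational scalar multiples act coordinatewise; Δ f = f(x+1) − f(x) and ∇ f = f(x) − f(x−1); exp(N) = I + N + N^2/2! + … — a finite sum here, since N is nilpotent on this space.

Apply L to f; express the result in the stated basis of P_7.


the image equals g(x) = -7x^6 + (335/4)x^5 - (415/2)x^4 - 285x^3 + 625x^2 + (1203/2)x - 381/2

order-1 term: 84x^5 + (425/2)x^4 + 285x^3 + 215x^2 + (173/2)x + 5/2
order-2 term: -420x^4 - 1690x^3 - 2970x^2 - 2555x - 883
order-3 term: 1120x^3 + 5060x^2 + 8460x + 5090
order-4 term: -1680x^2 - 6740x - 7320
order-5 term: 1344x + 3368
order-6 term: -448
the series for exp(-2Δ) f terminates at order 6
exp(-2Δ) f = -7x^6 + (335/4)x^5 - (415/2)x^4 - 285x^3 + 625x^2 + (1203/2)x - 381/2
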